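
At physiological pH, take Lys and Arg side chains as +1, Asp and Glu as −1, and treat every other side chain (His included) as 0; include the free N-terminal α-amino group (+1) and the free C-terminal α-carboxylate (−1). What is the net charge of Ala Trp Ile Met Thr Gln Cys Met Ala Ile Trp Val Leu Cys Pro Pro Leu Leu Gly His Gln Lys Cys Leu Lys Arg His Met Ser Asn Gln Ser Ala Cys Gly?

+3

Positive (K, R): Lys22, Lys25, Arg26 → +3.
Negative (D, E): none → −0.
The N-terminus (+1) and C-terminus (−1) cancel.
Net charge = (+3) + (−0) = +3.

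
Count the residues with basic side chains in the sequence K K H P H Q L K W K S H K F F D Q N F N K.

The basic amino acids are Lys (K), Arg (R), and His (H).
Matching residues: K1, K2, H3, H5, K8, K10, H12, K13, K21.

9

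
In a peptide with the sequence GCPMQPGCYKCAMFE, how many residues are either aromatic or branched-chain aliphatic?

Aromatic: F, W, Y. Branched-chain aliphatic: I, L, V.
Aromatic residues here: Y9, F14 (2).
Branched-chain aliphatic residues here: none (0).
The two groups share no amino acid, so total = 2 + 0 = 2.

2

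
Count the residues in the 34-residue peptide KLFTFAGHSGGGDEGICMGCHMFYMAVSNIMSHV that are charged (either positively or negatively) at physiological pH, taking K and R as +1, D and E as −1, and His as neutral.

3

Charged side chains at pH ~7.4: K, R (positive); D, E (negative).
Matching residues: K1, D13, E14.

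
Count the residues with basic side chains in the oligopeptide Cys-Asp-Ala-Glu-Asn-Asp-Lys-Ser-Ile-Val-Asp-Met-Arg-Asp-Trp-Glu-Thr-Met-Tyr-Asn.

2

Lysine (K), arginine (R), and histidine (H) have basic, nitrogen-containing side chains.
Matching residues: Lys7, Arg13.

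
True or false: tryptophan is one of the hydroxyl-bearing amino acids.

False

Serine (S), threonine (T), and tyrosine (Y) each carry a hydroxyl group on the side chain.
Tryptophan is not in this group.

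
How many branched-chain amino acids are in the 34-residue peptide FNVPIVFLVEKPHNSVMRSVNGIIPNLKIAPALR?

12

V, L, and I make up the branched-chain aliphatic group.
Matching residues: V3, I5, V6, L8, V9, V16, V20, I23, I24, L27, I29, L33.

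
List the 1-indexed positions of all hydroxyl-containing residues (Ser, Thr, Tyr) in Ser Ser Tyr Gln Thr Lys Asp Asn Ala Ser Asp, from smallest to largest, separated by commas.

1, 2, 3, 5, 10

Matching residues: Ser1, Ser2, Tyr3, Thr5, Ser10.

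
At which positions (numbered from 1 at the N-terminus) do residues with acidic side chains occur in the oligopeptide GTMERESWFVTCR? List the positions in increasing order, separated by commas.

4, 6

Only D (aspartate) and E (glutamate) carry a side-chain carboxylic acid.
Matching residues: E4, E6.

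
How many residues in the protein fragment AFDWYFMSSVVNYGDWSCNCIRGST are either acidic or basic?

3

Acidic: D, E. Basic: H, K, R.
Acidic residues here: D3, D15 (2).
Basic residues here: R22 (1).
The two groups share no amino acid, so total = 2 + 1 = 3.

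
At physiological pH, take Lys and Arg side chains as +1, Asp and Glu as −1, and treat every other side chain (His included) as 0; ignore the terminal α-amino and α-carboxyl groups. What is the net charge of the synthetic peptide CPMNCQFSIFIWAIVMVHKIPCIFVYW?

+1

Positive (K, R): K19 → +1.
Negative (D, E): none → −0.
Net charge = (+1) + (−0) = +1.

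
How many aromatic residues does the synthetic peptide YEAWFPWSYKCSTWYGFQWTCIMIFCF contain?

The aromatic amino acids are Phe (F, benzyl), Trp (W, indole), and Tyr (Y, phenol).
Matching residues: Y1, W4, F5, W7, Y9, W14, Y15, F17, W19, F25, F27.

11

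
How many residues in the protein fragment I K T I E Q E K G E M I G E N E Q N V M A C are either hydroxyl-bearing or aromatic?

1

Hydroxyl-bearing: S, T, Y. Aromatic: F, W, Y.
Hydroxyl-bearing residues here: T3 (1).
Aromatic residues here: none (0).
(Y belongs to both groups, but none appear in this sequence.) Total = 1 + 0 = 1.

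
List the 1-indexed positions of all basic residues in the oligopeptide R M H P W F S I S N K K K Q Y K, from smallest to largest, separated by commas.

K, R, and H are the three residues with basic side chains (ε-amine, guanidinium, and imidazole respectively).
Matching residues: R1, H3, K11, K12, K13, K16.

1, 3, 11, 12, 13, 16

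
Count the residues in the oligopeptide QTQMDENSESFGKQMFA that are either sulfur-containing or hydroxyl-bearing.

5

Sulfur-containing: C, M. Hydroxyl-bearing: S, T, Y.
Sulfur-containing residues here: M4, M15 (2).
Hydroxyl-bearing residues here: T2, S8, S10 (3).
The two groups share no amino acid, so total = 2 + 3 = 5.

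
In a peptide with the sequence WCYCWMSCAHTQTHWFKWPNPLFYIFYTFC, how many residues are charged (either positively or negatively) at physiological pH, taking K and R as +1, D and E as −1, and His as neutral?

1

Charged side chains at pH ~7.4: K, R (positive); D, E (negative).
Matching residues: K17.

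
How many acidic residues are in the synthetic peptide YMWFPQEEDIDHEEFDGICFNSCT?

7

Only D (aspartate) and E (glutamate) carry a side-chain carboxylic acid.
Matching residues: E7, E8, D9, D11, E13, E14, D16.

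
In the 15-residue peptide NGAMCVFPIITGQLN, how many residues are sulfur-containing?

Only Cys (C) and Met (M) have a sulfur atom in the side chain.
Matching residues: M4, C5.

2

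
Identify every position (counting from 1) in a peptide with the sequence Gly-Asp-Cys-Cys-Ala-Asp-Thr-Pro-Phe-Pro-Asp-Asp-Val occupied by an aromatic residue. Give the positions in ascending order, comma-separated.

The aromatic amino acids are Phe (F, benzyl), Trp (W, indole), and Tyr (Y, phenol).
Matching residues: Phe9.

9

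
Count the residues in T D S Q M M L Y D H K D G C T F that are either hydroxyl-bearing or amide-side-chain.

Hydroxyl-bearing: S, T, Y. Amide-side-chain: N, Q.
Hydroxyl-bearing residues here: T1, S3, Y8, T15 (4).
Amide-side-chain residues here: Q4 (1).
The two groups share no amino acid, so total = 4 + 1 = 5.

5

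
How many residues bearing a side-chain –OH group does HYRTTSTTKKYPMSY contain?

9

Serine (S), threonine (T), and tyrosine (Y) each carry a hydroxyl group on the side chain.
Matching residues: Y2, T4, T5, S6, T7, T8, Y11, S14, Y15.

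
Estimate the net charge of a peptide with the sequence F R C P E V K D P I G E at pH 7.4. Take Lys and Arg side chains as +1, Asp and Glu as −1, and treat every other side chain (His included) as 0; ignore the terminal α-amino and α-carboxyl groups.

Positive (K, R): R2, K7 → +2.
Negative (D, E): E5, D8, E12 → −3.
Net charge = (+2) + (−3) = −1.

-1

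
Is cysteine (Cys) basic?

No

K, R, and H are the three residues with basic side chains (ε-amine, guanidinium, and imidazole respectively).
Cysteine is not in this group.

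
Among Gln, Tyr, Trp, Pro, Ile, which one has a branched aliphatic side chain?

The BCAAs are Val, Leu, and Ile — aliphatic side chains with a branch point.
Of the listed options, only Ile belongs to this group.

Ile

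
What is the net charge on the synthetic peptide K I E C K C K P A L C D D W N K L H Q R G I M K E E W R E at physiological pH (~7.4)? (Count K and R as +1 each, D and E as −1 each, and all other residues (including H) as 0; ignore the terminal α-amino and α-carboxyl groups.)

Positive (K, R): K1, K5, K7, K16, R20, K24, R28 → +7.
Negative (D, E): E3, D12, D13, E25, E26, E29 → −6.
Net charge = (+7) + (−6) = +1.

+1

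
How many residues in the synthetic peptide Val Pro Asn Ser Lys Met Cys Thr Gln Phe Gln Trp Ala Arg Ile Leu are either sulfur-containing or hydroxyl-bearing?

Sulfur-containing: C, M. Hydroxyl-bearing: S, T, Y.
Sulfur-containing residues here: Met6, Cys7 (2).
Hydroxyl-bearing residues here: Ser4, Thr8 (2).
The two groups share no amino acid, so total = 2 + 2 = 4.

4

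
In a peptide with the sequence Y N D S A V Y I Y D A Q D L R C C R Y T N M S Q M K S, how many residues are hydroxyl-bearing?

8

Serine (S), threonine (T), and tyrosine (Y) each carry a hydroxyl group on the side chain.
Matching residues: Y1, S4, Y7, Y9, Y19, T20, S23, S27.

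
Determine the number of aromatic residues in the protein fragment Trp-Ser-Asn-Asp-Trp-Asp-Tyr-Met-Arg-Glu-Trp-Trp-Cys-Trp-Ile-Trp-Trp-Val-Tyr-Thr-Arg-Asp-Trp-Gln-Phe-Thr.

11

F, W, and Y each carry an aromatic ring on the side chain.
Matching residues: Trp1, Trp5, Tyr7, Trp11, Trp12, Trp14, Trp16, Trp17, Tyr19, Trp23, Phe25.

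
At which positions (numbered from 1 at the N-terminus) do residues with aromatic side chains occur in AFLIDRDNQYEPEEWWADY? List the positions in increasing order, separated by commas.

F, W, and Y each carry an aromatic ring on the side chain.
Matching residues: F2, Y10, W15, W16, Y19.

2, 10, 15, 16, 19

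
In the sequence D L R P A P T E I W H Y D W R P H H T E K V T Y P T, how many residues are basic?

K, R, and H are the three residues with basic side chains (ε-amine, guanidinium, and imidazole respectively).
Matching residues: R3, H11, R15, H17, H18, K21.

6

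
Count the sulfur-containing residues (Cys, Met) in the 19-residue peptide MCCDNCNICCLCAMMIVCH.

Matching residues: M1, C2, C3, C6, C9, C10, C12, M14, M15, C18.

10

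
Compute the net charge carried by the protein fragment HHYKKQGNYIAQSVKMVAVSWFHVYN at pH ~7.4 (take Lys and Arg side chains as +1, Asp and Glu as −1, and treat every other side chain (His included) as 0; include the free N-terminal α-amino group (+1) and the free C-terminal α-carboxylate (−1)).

Positive (K, R): K4, K5, K15 → +3.
Negative (D, E): none → −0.
The N-terminus (+1) and C-terminus (−1) cancel.
Net charge = (+3) + (−0) = +3.

+3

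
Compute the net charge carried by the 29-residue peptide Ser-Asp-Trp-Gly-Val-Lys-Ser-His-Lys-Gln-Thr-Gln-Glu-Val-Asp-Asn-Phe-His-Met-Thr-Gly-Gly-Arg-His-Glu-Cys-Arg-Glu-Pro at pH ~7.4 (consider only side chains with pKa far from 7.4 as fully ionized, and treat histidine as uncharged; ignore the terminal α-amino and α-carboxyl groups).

At pH ~7.4 the Lys and Arg side chains are protonated (+1), the Asp and Glu side chains are deprotonated (−1), and with His taken as neutral all other side chains carry no charge.
Positive (K, R): Lys6, Lys9, Arg23, Arg27 → +4.
Negative (D, E): Asp2, Glu13, Asp15, Glu25, Glu28 → −5.
Net charge = (+4) + (−5) = −1.

-1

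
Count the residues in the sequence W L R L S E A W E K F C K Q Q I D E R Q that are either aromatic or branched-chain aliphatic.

6

Aromatic: F, W, Y. Branched-chain aliphatic: I, L, V.
Aromatic residues here: W1, W8, F11 (3).
Branched-chain aliphatic residues here: L2, L4, I16 (3).
The two groups share no amino acid, so total = 3 + 3 = 6.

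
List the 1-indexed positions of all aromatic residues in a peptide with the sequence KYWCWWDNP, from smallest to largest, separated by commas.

2, 3, 5, 6

F, W, and Y each carry an aromatic ring on the side chain.
Matching residues: Y2, W3, W5, W6.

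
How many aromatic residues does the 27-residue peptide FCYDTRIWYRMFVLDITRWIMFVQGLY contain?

8

F, W, and Y each carry an aromatic ring on the side chain.
Matching residues: F1, Y3, W8, Y9, F12, W19, F22, Y27.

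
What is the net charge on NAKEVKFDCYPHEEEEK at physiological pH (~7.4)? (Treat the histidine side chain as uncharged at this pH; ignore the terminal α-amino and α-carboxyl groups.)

At pH ~7.4 the Lys and Arg side chains are protonated (+1), the Asp and Glu side chains are deprotonated (−1), and with His taken as neutral all other side chains carry no charge.
Positive (K, R): K3, K6, K17 → +3.
Negative (D, E): E4, D8, E13, E14, E15, E16 → −6.
Net charge = (+3) + (−6) = −3.

-3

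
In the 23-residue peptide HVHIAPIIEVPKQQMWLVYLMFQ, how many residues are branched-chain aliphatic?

8

Valine (V), leucine (L), and isoleucine (I) are the branched-chain amino acids.
Matching residues: V2, I4, I7, I8, V10, L17, V18, L20.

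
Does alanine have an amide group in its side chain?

No

Only N (asparagine) and Q (glutamine) carry a side-chain carboxamide.
Alanine is not in this group.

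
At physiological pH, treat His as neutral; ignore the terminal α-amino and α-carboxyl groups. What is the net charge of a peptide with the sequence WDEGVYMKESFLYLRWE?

Near pH 7.4, K and R contribute +1 each, D and E contribute −1 each, and every other side chain (His included, as stated) is uncharged.
Positive (K, R): K8, R15 → +2.
Negative (D, E): D2, E3, E9, E17 → −4.
Net charge = (+2) + (−4) = −2.

-2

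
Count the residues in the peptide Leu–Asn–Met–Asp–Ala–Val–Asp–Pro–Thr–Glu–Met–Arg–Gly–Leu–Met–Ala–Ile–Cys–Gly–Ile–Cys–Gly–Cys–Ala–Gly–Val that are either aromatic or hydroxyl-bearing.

Aromatic: F, W, Y. Hydroxyl-bearing: S, T, Y.
Aromatic residues here: none (0).
Hydroxyl-bearing residues here: Thr9 (1).
(Y belongs to both groups, but none appear in this sequence.) Total = 0 + 1 = 1.

1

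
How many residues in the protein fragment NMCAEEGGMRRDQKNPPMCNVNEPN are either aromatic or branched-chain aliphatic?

1

Aromatic: F, W, Y. Branched-chain aliphatic: I, L, V.
Aromatic residues here: none (0).
Branched-chain aliphatic residues here: V21 (1).
The two groups share no amino acid, so total = 0 + 1 = 1.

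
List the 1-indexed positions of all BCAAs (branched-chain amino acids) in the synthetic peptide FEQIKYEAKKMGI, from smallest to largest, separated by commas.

V, L, and I make up the branched-chain aliphatic group.
Matching residues: I4, I13.

4, 13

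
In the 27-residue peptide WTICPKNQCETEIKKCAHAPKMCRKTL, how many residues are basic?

K, R, and H are the three residues with basic side chains (ε-amine, guanidinium, and imidazole respectively).
Matching residues: K6, K14, K15, H18, K21, R24, K25.

7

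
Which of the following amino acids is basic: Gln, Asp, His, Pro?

K, R, and H are the three residues with basic side chains (ε-amine, guanidinium, and imidazole respectively).
Of the listed options, only His belongs to this group.

His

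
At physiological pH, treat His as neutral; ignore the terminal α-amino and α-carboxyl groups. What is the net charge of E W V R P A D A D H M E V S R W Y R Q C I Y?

-1

The side chains ionized at physiological pH are Lys/Arg (+1) and Asp/Glu (−1); with His treated as neutral, nothing else contributes.
Positive (K, R): R4, R15, R18 → +3.
Negative (D, E): E1, D7, D9, E12 → −4.
Net charge = (+3) + (−4) = −1.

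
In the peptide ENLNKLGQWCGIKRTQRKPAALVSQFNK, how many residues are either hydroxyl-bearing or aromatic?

4

Hydroxyl-bearing: S, T, Y. Aromatic: F, W, Y.
Hydroxyl-bearing residues here: T15, S24 (2).
Aromatic residues here: W9, F26 (2).
(Y belongs to both groups, but none appear in this sequence.) Total = 2 + 2 = 4.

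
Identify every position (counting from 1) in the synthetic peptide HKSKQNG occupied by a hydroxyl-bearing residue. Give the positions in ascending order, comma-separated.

3

S, T, and Y are the three residues with a side-chain hydroxyl.
Matching residues: S3.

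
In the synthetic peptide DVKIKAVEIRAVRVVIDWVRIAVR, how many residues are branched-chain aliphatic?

11

The BCAAs are Val, Leu, and Ile — aliphatic side chains with a branch point.
Matching residues: V2, I4, V7, I9, V12, V14, V15, I16, V19, I21, V23.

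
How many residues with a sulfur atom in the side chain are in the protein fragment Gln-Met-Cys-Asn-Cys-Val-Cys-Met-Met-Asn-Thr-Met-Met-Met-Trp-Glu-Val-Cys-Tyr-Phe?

10

The sulfur-bearing residues are cysteine (–SH) and methionine (–S–CH₃).
Matching residues: Met2, Cys3, Cys5, Cys7, Met8, Met9, Met12, Met13, Met14, Cys18.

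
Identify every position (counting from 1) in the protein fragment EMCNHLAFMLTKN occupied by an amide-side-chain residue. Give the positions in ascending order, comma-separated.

4, 13

Matching residues: N4, N13.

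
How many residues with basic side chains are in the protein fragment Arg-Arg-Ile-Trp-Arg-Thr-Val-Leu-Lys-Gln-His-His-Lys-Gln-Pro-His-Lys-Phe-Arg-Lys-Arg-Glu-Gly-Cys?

12

The basic amino acids are Lys (K), Arg (R), and His (H).
Matching residues: Arg1, Arg2, Arg5, Lys9, His11, His12, Lys13, His16, Lys17, Arg19, Lys20, Arg21.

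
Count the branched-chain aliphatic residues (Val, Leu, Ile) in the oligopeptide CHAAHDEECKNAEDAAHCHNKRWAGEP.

None of the 27 residues belong to this group.

0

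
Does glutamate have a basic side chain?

No

Lysine (K), arginine (R), and histidine (H) have basic, nitrogen-containing side chains.
Glutamate is not in this group.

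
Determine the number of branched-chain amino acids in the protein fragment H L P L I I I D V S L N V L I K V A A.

11

Valine (V), leucine (L), and isoleucine (I) are the branched-chain amino acids.
Matching residues: L2, L4, I5, I6, I7, V9, L11, V13, L14, I15, V17.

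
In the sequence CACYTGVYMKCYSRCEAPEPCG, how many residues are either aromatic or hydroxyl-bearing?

Aromatic: F, W, Y. Hydroxyl-bearing: S, T, Y.
Aromatic residues here: Y4, Y8, Y12 (3).
Hydroxyl-bearing residues here: Y4, T5, Y8, Y12, S13 (5).
Y is in both groups, so the 3 Y residues must not be double-counted.
Total = 3 + 5 − 3 = 5.

5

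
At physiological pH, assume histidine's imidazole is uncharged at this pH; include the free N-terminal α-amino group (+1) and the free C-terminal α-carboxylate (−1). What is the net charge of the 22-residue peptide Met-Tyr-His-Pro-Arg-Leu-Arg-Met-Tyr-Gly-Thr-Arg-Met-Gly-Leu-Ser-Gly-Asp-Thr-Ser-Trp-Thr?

Near pH 7.4, K and R contribute +1 each, D and E contribute −1 each, and every other side chain (His included, as stated) is uncharged.
Positive (K, R): Arg5, Arg7, Arg12 → +3.
Negative (D, E): Asp18 → −1.
The N-terminus (+1) and C-terminus (−1) cancel.
Net charge = (+3) + (−1) = +2.

+2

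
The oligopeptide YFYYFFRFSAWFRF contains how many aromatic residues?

10

Phenylalanine (F), tryptophan (W), and tyrosine (Y) have aromatic ring side chains.
Matching residues: Y1, F2, Y3, Y4, F5, F6, F8, W11, F12, F14.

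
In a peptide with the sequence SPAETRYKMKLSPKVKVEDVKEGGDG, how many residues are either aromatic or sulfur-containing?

Aromatic: F, W, Y. Sulfur-containing: C, M.
Aromatic residues here: Y7 (1).
Sulfur-containing residues here: M9 (1).
The two groups share no amino acid, so total = 1 + 1 = 2.

2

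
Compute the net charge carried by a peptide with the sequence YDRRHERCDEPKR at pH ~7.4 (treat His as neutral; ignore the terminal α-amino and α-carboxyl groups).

The side chains ionized at physiological pH are Lys/Arg (+1) and Asp/Glu (−1); with His treated as neutral, nothing else contributes.
Positive (K, R): R3, R4, R7, K12, R13 → +5.
Negative (D, E): D2, E6, D9, E10 → −4.
Net charge = (+5) + (−4) = +1.

+1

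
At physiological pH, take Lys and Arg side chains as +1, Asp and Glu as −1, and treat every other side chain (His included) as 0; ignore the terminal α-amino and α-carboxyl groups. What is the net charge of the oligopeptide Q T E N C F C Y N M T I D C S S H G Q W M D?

-3

Positive (K, R): none → +0.
Negative (D, E): E3, D13, D22 → −3.
Net charge = (+0) + (−3) = −3.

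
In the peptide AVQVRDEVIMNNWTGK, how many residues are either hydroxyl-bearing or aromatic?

2

Hydroxyl-bearing: S, T, Y. Aromatic: F, W, Y.
Hydroxyl-bearing residues here: T14 (1).
Aromatic residues here: W13 (1).
(Y belongs to both groups, but none appear in this sequence.) Total = 1 + 1 = 2.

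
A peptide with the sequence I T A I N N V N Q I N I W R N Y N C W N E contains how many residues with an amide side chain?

Only N (asparagine) and Q (glutamine) carry a side-chain carboxamide.
Matching residues: N5, N6, N8, Q9, N11, N15, N17, N20.

8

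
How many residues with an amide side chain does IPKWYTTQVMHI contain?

1

Only N (asparagine) and Q (glutamine) carry a side-chain carboxamide.
Matching residues: Q8.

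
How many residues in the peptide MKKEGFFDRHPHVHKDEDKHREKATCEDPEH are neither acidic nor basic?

Acidic: D, E. Basic: K, R, H. All other residues are neither.
Matching residues: M1, G5, F6, F7, P11, V13, A24, T25, C26, P29.

10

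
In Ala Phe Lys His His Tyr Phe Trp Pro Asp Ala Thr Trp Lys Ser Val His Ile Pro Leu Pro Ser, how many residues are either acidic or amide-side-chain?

1

Acidic: D, E. Amide-side-chain: N, Q.
Acidic residues here: Asp10 (1).
Amide-side-chain residues here: none (0).
The two groups share no amino acid, so total = 1 + 0 = 1.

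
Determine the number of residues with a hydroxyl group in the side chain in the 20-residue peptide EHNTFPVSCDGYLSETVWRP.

The –OH-bearing residues are Ser, Thr (aliphatic alcohols), and Tyr (phenol).
Matching residues: T4, S8, Y12, S14, T16.

5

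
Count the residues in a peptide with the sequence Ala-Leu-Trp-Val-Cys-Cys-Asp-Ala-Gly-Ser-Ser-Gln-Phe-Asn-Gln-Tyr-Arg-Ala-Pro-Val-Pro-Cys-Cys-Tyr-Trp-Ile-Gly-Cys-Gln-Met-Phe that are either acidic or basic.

2

Acidic: D, E. Basic: H, K, R.
Acidic residues here: Asp7 (1).
Basic residues here: Arg17 (1).
The two groups share no amino acid, so total = 1 + 1 = 2.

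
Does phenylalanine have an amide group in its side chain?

No

Only N (asparagine) and Q (glutamine) carry a side-chain carboxamide.
Phenylalanine is not in this group.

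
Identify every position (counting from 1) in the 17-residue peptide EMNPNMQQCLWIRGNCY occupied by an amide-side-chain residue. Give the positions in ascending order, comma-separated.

The amide-side-chain residues are Asn (N) and Gln (Q).
Matching residues: N3, N5, Q7, Q8, N15.

3, 5, 7, 8, 15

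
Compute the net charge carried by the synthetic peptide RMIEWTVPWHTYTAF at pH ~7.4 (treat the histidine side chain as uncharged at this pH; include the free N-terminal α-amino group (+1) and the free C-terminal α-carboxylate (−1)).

0

At pH ~7.4 the Lys and Arg side chains are protonated (+1), the Asp and Glu side chains are deprotonated (−1), and with His taken as neutral all other side chains carry no charge.
Positive (K, R): R1 → +1.
Negative (D, E): E4 → −1.
The N-terminus (+1) and C-terminus (−1) cancel.
Net charge = (+1) + (−1) = 0.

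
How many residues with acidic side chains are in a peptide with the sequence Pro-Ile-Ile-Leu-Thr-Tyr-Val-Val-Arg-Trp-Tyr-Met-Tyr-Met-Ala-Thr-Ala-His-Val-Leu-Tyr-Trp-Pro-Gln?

0

The acidic residues are Asp (D) and Glu (E), whose side chains end in a carboxylate group.
None of the 24 residues belong to this group.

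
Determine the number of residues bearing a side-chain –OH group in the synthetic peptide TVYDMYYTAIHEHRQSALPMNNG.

Serine (S), threonine (T), and tyrosine (Y) each carry a hydroxyl group on the side chain.
Matching residues: T1, Y3, Y6, Y7, T8, S16.

6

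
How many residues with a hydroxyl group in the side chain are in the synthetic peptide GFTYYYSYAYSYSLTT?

12

Serine (S), threonine (T), and tyrosine (Y) each carry a hydroxyl group on the side chain.
Matching residues: T3, Y4, Y5, Y6, S7, Y8, Y10, S11, Y12, S13, T15, T16.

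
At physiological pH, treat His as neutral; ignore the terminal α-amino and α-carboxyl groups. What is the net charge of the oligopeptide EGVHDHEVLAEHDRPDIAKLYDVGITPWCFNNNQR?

-4

At pH ~7.4 the Lys and Arg side chains are protonated (+1), the Asp and Glu side chains are deprotonated (−1), and with His taken as neutral all other side chains carry no charge.
Positive (K, R): R14, K19, R35 → +3.
Negative (D, E): E1, D5, E7, E11, D13, D16, D22 → −7.
Net charge = (+3) + (−7) = −4.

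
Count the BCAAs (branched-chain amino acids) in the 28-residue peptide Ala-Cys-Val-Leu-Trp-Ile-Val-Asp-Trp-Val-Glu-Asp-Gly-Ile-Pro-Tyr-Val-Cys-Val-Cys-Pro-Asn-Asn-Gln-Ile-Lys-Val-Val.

11

V, L, and I make up the branched-chain aliphatic group.
Matching residues: Val3, Leu4, Ile6, Val7, Val10, Ile14, Val17, Val19, Ile25, Val27, Val28.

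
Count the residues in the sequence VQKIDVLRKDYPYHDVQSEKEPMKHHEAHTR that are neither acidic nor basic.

Acidic: D, E. Basic: K, R, H. All other residues are neither.
Matching residues: V1, Q2, I4, V6, L7, Y11, P12, Y13, V16, Q17, S18, P22, M23, A28, T30.

15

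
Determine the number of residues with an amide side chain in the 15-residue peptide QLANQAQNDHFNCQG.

7

Asparagine (N) and glutamine (Q) have uncharged amide side chains.
Matching residues: Q1, N4, Q5, Q7, N8, N12, Q14.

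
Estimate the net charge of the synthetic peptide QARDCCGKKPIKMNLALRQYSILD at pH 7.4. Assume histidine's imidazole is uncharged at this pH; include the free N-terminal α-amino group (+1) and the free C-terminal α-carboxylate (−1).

+3

Near pH 7.4, K and R contribute +1 each, D and E contribute −1 each, and every other side chain (His included, as stated) is uncharged.
Positive (K, R): R3, K8, K9, K12, R18 → +5.
Negative (D, E): D4, D24 → −2.
The N-terminus (+1) and C-terminus (−1) cancel.
Net charge = (+5) + (−2) = +3.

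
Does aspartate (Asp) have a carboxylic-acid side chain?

The acidic residues are Asp (D) and Glu (E), whose side chains end in a carboxylate group.
Aspartate is in this group.

Yes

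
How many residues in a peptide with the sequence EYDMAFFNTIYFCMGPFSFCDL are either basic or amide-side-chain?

1

Basic: H, K, R. Amide-side-chain: N, Q.
Basic residues here: none (0).
Amide-side-chain residues here: N8 (1).
The two groups share no amino acid, so total = 0 + 1 = 1.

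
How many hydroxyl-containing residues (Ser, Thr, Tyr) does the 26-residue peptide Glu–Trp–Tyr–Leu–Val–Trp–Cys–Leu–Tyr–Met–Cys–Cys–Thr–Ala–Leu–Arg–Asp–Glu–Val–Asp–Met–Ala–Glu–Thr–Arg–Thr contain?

Matching residues: Tyr3, Tyr9, Thr13, Thr24, Thr26.

5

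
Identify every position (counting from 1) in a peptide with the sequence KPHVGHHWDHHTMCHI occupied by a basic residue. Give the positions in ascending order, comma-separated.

Matching residues: K1, H3, H6, H7, H10, H11, H15.

1, 3, 6, 7, 10, 11, 15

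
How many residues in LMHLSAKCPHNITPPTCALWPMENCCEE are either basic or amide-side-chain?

Basic: H, K, R. Amide-side-chain: N, Q.
Basic residues here: H3, K7, H10 (3).
Amide-side-chain residues here: N11, N24 (2).
The two groups share no amino acid, so total = 3 + 2 = 5.

5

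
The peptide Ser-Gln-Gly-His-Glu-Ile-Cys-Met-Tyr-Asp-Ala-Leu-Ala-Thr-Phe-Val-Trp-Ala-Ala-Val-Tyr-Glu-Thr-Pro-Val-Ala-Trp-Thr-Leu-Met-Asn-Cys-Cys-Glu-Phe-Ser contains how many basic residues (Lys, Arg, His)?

1

Matching residues: His4.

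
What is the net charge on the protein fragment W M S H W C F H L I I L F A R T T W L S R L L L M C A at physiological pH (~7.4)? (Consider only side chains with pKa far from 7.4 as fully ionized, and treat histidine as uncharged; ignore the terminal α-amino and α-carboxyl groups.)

At pH ~7.4 the Lys and Arg side chains are protonated (+1), the Asp and Glu side chains are deprotonated (−1), and with His taken as neutral all other side chains carry no charge.
Positive (K, R): R15, R21 → +2.
Negative (D, E): none → −0.
Net charge = (+2) + (−0) = +2.

+2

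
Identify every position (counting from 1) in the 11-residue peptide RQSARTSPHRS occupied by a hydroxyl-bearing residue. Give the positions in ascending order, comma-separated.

S, T, and Y are the three residues with a side-chain hydroxyl.
Matching residues: S3, T6, S7, S11.

3, 6, 7, 11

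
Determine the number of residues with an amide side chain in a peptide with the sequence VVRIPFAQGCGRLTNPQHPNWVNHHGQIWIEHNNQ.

The amide-side-chain residues are Asn (N) and Gln (Q).
Matching residues: Q8, N15, Q17, N20, N23, Q27, N33, N34, Q35.

9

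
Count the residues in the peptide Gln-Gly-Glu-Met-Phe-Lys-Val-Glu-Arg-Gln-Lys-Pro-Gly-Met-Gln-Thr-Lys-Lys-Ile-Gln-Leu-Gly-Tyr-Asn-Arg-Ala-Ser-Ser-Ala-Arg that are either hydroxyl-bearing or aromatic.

Hydroxyl-bearing: S, T, Y. Aromatic: F, W, Y.
Hydroxyl-bearing residues here: Thr16, Tyr23, Ser27, Ser28 (4).
Aromatic residues here: Phe5, Tyr23 (2).
Y is in both groups, so the 1 Y residue must not be double-counted.
Total = 4 + 2 − 1 = 5.

5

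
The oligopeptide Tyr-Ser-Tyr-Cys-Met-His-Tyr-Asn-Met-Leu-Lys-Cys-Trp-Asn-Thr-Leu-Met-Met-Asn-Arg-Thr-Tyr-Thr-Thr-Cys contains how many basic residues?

3

The basic amino acids are Lys (K), Arg (R), and His (H).
Matching residues: His6, Lys11, Arg20.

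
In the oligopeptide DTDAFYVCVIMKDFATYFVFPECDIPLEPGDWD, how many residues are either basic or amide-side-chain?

1

Basic: H, K, R. Amide-side-chain: N, Q.
Basic residues here: K12 (1).
Amide-side-chain residues here: none (0).
The two groups share no amino acid, so total = 1 + 0 = 1.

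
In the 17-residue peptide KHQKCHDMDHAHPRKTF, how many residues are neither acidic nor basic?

Acidic: D, E. Basic: K, R, H. All other residues are neither.
Matching residues: Q3, C5, M8, A11, P13, T16, F17.

7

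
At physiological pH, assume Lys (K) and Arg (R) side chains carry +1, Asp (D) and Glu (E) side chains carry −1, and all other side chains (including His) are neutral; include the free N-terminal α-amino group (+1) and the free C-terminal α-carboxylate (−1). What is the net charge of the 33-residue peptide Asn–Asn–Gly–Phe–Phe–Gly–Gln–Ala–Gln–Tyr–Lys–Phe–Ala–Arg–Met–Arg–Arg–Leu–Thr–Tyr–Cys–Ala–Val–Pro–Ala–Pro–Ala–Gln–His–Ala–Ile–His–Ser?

Positive (K, R): Lys11, Arg14, Arg16, Arg17 → +4.
Negative (D, E): none → −0.
The N-terminus (+1) and C-terminus (−1) cancel.
Net charge = (+4) + (−0) = +4.

+4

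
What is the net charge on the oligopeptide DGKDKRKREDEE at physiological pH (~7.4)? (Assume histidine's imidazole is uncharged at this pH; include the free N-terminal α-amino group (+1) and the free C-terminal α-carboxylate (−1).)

-1

The side chains ionized at physiological pH are Lys/Arg (+1) and Asp/Glu (−1); with His treated as neutral, nothing else contributes.
Positive (K, R): K3, K5, R6, K7, R8 → +5.
Negative (D, E): D1, D4, E9, D10, E11, E12 → −6.
The N-terminus (+1) and C-terminus (−1) cancel.
Net charge = (+5) + (−6) = −1.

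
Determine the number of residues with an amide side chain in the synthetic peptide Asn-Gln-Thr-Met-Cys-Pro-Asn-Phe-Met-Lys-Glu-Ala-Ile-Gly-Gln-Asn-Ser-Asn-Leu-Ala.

The amide-side-chain residues are Asn (N) and Gln (Q).
Matching residues: Asn1, Gln2, Asn7, Gln15, Asn16, Asn18.

6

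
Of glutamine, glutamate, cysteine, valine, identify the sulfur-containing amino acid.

The sulfur-bearing residues are cysteine (–SH) and methionine (–S–CH₃).
Of the listed options, only cysteine belongs to this group.

cysteine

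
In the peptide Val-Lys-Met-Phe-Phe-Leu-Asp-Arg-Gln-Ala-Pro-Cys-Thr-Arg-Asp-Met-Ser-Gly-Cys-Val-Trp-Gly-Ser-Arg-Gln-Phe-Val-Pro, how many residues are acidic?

2

The acidic residues are Asp (D) and Glu (E), whose side chains end in a carboxylate group.
Matching residues: Asp7, Asp15.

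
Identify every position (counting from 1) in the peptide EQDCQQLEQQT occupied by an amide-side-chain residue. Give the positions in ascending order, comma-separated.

2, 5, 6, 9, 10

The amide-side-chain residues are Asn (N) and Gln (Q).
Matching residues: Q2, Q5, Q6, Q9, Q10.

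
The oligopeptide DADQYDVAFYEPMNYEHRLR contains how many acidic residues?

The acidic residues are Asp (D) and Glu (E), whose side chains end in a carboxylate group.
Matching residues: D1, D3, D6, E11, E16.

5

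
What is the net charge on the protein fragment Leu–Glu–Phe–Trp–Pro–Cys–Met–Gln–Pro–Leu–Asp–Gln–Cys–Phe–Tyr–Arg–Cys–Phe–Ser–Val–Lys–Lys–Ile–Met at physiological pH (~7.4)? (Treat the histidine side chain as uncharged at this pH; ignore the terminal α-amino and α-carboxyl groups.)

At pH ~7.4 the Lys and Arg side chains are protonated (+1), the Asp and Glu side chains are deprotonated (−1), and with His taken as neutral all other side chains carry no charge.
Positive (K, R): Arg16, Lys21, Lys22 → +3.
Negative (D, E): Glu2, Asp11 → −2.
Net charge = (+3) + (−2) = +1.

+1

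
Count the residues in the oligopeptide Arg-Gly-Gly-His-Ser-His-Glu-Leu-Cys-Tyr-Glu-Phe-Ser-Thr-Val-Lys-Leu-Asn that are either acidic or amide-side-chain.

3

Acidic: D, E. Amide-side-chain: N, Q.
Acidic residues here: Glu7, Glu11 (2).
Amide-side-chain residues here: Asn18 (1).
The two groups share no amino acid, so total = 2 + 1 = 3.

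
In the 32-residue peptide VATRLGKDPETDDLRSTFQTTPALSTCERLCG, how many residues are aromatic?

1

Phenylalanine (F), tryptophan (W), and tyrosine (Y) have aromatic ring side chains.
Matching residues: F18.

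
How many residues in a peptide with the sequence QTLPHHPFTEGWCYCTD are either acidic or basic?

Acidic: D, E. Basic: H, K, R.
Acidic residues here: E10, D17 (2).
Basic residues here: H5, H6 (2).
The two groups share no amino acid, so total = 2 + 2 = 4.

4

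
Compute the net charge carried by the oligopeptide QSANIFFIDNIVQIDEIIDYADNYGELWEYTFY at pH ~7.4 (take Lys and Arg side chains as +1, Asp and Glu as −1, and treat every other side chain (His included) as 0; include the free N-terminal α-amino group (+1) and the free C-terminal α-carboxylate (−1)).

Positive (K, R): none → +0.
Negative (D, E): D9, D15, E16, D19, D22, E26, E29 → −7.
The N-terminus (+1) and C-terminus (−1) cancel.
Net charge = (+0) + (−7) = −7.

-7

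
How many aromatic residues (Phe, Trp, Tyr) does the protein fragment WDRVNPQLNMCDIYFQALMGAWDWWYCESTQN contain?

Matching residues: W1, Y14, F15, W22, W24, W25, Y26.

7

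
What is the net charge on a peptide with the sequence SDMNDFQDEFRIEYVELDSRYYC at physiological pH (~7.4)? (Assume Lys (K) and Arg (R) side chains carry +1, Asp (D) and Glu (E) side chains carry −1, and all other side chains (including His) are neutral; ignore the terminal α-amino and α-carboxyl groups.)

-5

Positive (K, R): R11, R20 → +2.
Negative (D, E): D2, D5, D8, E9, E13, E16, D18 → −7.
Net charge = (+2) + (−7) = −5.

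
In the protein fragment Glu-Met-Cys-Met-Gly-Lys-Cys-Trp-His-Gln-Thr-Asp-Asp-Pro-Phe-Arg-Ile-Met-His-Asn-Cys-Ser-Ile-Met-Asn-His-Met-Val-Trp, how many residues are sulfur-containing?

Cysteine (C, thiol) and methionine (M, thioether) are the two sulfur-containing amino acids.
Matching residues: Met2, Cys3, Met4, Cys7, Met18, Cys21, Met24, Met27.

8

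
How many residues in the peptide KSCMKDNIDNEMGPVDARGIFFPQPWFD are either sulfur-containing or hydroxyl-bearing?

4

Sulfur-containing: C, M. Hydroxyl-bearing: S, T, Y.
Sulfur-containing residues here: C3, M4, M12 (3).
Hydroxyl-bearing residues here: S2 (1).
The two groups share no amino acid, so total = 3 + 1 = 4.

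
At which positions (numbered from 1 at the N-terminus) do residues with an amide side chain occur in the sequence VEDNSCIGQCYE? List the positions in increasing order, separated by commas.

The amide-side-chain residues are Asn (N) and Gln (Q).
Matching residues: N4, Q9.

4, 9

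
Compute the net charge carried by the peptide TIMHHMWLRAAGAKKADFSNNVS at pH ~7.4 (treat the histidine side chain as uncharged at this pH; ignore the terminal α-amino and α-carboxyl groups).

Near pH 7.4, K and R contribute +1 each, D and E contribute −1 each, and every other side chain (His included, as stated) is uncharged.
Positive (K, R): R9, K14, K15 → +3.
Negative (D, E): D17 → −1.
Net charge = (+3) + (−1) = +2.

+2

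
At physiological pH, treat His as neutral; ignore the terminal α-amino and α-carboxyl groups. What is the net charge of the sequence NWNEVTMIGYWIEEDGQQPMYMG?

The side chains ionized at physiological pH are Lys/Arg (+1) and Asp/Glu (−1); with His treated as neutral, nothing else contributes.
Positive (K, R): none → +0.
Negative (D, E): E4, E13, E14, D15 → −4.
Net charge = (+0) + (−4) = −4.

-4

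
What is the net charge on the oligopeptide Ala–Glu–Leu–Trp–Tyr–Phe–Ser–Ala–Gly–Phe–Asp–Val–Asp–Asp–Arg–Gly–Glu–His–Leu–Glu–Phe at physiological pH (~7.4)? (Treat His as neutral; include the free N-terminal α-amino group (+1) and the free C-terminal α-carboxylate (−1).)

-5

At pH ~7.4 the Lys and Arg side chains are protonated (+1), the Asp and Glu side chains are deprotonated (−1), and with His taken as neutral all other side chains carry no charge.
Positive (K, R): Arg15 → +1.
Negative (D, E): Glu2, Asp11, Asp13, Asp14, Glu17, Glu20 → −6.
The N-terminus (+1) and C-terminus (−1) cancel.
Net charge = (+1) + (−6) = −5.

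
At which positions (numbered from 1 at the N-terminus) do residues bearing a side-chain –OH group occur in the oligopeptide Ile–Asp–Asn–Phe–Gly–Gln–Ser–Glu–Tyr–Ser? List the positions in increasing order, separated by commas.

The –OH-bearing residues are Ser, Thr (aliphatic alcohols), and Tyr (phenol).
Matching residues: Ser7, Tyr9, Ser10.

7, 9, 10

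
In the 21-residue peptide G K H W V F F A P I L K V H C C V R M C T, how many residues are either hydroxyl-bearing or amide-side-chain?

1

Hydroxyl-bearing: S, T, Y. Amide-side-chain: N, Q.
Hydroxyl-bearing residues here: T21 (1).
Amide-side-chain residues here: none (0).
The two groups share no amino acid, so total = 1 + 0 = 1.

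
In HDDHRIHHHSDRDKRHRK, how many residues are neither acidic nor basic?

Acidic: D, E. Basic: K, R, H. All other residues are neither.
Matching residues: I6, S10.

2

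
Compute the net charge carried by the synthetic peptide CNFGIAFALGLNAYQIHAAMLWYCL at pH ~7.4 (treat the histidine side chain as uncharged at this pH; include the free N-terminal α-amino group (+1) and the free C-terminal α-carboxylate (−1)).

The side chains ionized at physiological pH are Lys/Arg (+1) and Asp/Glu (−1); with His treated as neutral, nothing else contributes.
Positive (K, R): none → +0.
Negative (D, E): none → −0.
The N-terminus (+1) and C-terminus (−1) cancel.
Net charge = (+0) + (−0) = 0.

0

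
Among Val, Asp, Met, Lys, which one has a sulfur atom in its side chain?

Cysteine (C, thiol) and methionine (M, thioether) are the two sulfur-containing amino acids.
Of the listed options, only Met belongs to this group.

Met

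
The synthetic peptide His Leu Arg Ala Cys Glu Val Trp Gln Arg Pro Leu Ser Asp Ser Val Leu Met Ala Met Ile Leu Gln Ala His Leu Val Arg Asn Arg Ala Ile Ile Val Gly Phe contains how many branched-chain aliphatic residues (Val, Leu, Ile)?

12

Matching residues: Leu2, Val7, Leu12, Val16, Leu17, Ile21, Leu22, Leu26, Val27, Ile32, Ile33, Val34.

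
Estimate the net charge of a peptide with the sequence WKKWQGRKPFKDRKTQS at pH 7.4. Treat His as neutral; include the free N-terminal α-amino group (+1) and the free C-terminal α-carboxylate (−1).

Near pH 7.4, K and R contribute +1 each, D and E contribute −1 each, and every other side chain (His included, as stated) is uncharged.
Positive (K, R): K2, K3, R7, K8, K11, R13, K14 → +7.
Negative (D, E): D12 → −1.
The N-terminus (+1) and C-terminus (−1) cancel.
Net charge = (+7) + (−1) = +6.

+6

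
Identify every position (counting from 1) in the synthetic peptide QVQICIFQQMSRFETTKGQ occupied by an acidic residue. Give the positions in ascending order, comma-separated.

14

Only D (aspartate) and E (glutamate) carry a side-chain carboxylic acid.
Matching residues: E14.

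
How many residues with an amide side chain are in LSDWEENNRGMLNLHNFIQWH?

The amide-side-chain residues are Asn (N) and Gln (Q).
Matching residues: N7, N8, N13, N16, Q19.

5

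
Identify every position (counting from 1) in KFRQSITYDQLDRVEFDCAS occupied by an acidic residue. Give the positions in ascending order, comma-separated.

Only D (aspartate) and E (glutamate) carry a side-chain carboxylic acid.
Matching residues: D9, D12, E15, D17.

9, 12, 15, 17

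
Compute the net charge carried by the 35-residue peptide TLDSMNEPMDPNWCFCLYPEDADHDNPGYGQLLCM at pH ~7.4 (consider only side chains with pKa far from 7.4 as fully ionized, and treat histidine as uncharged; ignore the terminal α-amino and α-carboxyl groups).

-7

Near pH 7.4, K and R contribute +1 each, D and E contribute −1 each, and every other side chain (His included, as stated) is uncharged.
Positive (K, R): none → +0.
Negative (D, E): D3, E7, D10, E20, D21, D23, D25 → −7.
Net charge = (+0) + (−7) = −7.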